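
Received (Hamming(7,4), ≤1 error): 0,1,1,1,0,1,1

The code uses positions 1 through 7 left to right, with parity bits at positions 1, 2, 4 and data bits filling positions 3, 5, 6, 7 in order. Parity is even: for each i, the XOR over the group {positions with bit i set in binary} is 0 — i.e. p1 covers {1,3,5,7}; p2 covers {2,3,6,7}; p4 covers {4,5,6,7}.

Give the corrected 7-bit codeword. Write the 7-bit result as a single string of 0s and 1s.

0110011

s1 (pos 1,3,5,7): 0⊕1⊕0⊕1 = 0
s2 (pos 2,3,6,7): 1⊕1⊕1⊕1 = 0
s4 (pos 4,5,6,7): 1⊕0⊕1⊕1 = 1
Syndrome s4…s1 = 100 → error at position 4.
Flip position 4: 0111011 → 0110011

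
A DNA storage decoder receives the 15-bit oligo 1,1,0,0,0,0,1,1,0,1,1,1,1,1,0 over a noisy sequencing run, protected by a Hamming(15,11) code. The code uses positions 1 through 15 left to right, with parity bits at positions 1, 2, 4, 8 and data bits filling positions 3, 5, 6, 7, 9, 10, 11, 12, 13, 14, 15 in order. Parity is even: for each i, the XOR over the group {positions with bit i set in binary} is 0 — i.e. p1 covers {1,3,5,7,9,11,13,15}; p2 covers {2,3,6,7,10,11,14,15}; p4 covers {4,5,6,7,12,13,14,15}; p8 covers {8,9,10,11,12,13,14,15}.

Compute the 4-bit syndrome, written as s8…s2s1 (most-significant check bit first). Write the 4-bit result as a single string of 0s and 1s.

s1 (pos 1,3,5,7,9,11,13,15): 1⊕0⊕0⊕1⊕0⊕1⊕1⊕0 = 0
s2 (pos 2,3,6,7,10,11,14,15): 1⊕0⊕0⊕1⊕1⊕1⊕1⊕0 = 1
s4 (pos 4,5,6,7,12,13,14,15): 0⊕0⊕0⊕1⊕1⊕1⊕1⊕0 = 0
s8 (pos 8,9,10,11,12,13,14,15): 1⊕0⊕1⊕1⊕1⊕1⊕1⊕0 = 0
Syndrome s8…s1 = 0010 → error at position 2.

0010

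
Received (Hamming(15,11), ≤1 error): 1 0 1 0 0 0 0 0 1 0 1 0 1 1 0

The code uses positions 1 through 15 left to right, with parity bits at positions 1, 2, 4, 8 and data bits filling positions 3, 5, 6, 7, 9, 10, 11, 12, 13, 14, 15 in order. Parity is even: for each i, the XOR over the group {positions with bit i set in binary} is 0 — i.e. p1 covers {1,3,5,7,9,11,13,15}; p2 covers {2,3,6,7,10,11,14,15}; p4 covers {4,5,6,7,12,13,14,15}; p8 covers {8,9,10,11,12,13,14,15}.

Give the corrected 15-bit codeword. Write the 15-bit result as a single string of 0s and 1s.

s1 (pos 1,3,5,7,9,11,13,15): 1⊕1⊕0⊕0⊕1⊕1⊕1⊕0 = 1
s2 (pos 2,3,6,7,10,11,14,15): 0⊕1⊕0⊕0⊕0⊕1⊕1⊕0 = 1
s4 (pos 4,5,6,7,12,13,14,15): 0⊕0⊕0⊕0⊕0⊕1⊕1⊕0 = 0
s8 (pos 8,9,10,11,12,13,14,15): 0⊕1⊕0⊕1⊕0⊕1⊕1⊕0 = 0
Syndrome s8…s1 = 0011 → error at position 3.
Flip position 3: 101000001010110 → 100000001010110

100000001010110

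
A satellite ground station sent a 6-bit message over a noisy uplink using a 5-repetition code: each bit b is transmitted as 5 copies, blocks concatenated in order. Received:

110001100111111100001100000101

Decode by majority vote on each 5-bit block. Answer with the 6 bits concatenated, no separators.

011000

Block 1 (11000): 2 ones → 0
Block 2 (11001): 3 ones → 1
Block 3 (11111): 5 ones → 1
Block 4 (10000): 1 one → 0
Block 5 (11000): 2 ones → 0
Block 6 (00101): 2 ones → 0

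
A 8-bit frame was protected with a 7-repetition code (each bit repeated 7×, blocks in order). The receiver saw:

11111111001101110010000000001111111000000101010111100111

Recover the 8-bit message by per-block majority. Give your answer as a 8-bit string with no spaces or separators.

Block 1 (1111111): 7 ones → 1
Block 2 (1001101): 4 ones → 1
Block 3 (1100100): 3 ones → 0
Block 4 (0000000): 0 ones → 0
Block 5 (1111111): 7 ones → 1
Block 6 (0000001): 1 one → 0
Block 7 (0101011): 4 ones → 1
Block 8 (1100111): 5 ones → 1

11001011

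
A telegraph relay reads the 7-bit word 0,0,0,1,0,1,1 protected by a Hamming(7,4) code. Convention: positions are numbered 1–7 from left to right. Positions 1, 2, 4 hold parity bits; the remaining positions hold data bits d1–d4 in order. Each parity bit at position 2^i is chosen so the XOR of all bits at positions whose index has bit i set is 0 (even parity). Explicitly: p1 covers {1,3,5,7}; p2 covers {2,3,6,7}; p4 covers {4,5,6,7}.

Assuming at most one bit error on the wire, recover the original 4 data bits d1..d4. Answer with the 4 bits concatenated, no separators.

0111

s1 (pos 1,3,5,7): 0⊕0⊕0⊕1 = 1
s2 (pos 2,3,6,7): 0⊕0⊕1⊕1 = 0
s4 (pos 4,5,6,7): 1⊕0⊕1⊕1 = 1
Syndrome s4…s1 = 101 → error at position 5.
Flip position 5: 0001011 → 0001111
Read data bits from positions 3,5,6,7: 0111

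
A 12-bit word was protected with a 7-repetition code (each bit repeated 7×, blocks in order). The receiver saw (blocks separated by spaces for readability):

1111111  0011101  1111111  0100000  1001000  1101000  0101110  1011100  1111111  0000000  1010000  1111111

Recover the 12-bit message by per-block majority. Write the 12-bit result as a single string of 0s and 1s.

Block 1 (1111111): 7 ones → 1
Block 2 (0011101): 4 ones → 1
Block 3 (1111111): 7 ones → 1
Block 4 (0100000): 1 one → 0
Block 5 (1001000): 2 ones → 0
Block 6 (1101000): 3 ones → 0
Block 7 (0101110): 4 ones → 1
Block 8 (1011100): 4 ones → 1
Block 9 (1111111): 7 ones → 1
Block 10 (0000000): 0 ones → 0
Block 11 (1010000): 2 ones → 0
Block 12 (1111111): 7 ones → 1

111000111001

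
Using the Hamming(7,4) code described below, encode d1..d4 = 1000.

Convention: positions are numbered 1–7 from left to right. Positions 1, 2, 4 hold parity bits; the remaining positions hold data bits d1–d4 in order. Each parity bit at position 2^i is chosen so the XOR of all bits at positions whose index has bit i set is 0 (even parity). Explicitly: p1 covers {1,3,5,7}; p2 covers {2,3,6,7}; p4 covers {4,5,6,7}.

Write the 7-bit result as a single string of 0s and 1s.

Place data at non-parity positions: p1 p2 1 p4 0 0 0
p1 (pos 1,3,5,7): XOR of data positions = 1⊕0⊕0 = 1
p2 (pos 2,3,6,7): XOR of data positions = 1⊕0⊕0 = 1
p4 (pos 4,5,6,7): XOR of data positions = 0⊕0⊕0 = 0
Codeword: 1110000

1110000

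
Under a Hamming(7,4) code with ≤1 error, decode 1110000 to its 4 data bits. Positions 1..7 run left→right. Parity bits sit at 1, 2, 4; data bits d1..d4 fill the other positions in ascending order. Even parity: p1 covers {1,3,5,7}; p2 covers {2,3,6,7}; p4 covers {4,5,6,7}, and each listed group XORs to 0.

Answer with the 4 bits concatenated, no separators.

1000

s1 (pos 1,3,5,7): 1⊕1⊕0⊕0 = 0
s2 (pos 2,3,6,7): 1⊕1⊕0⊕0 = 0
s4 (pos 4,5,6,7): 0⊕0⊕0⊕0 = 0
Syndrome s4…s1 = 000 → no error.
Read data bits from positions 3,5,6,7: 1000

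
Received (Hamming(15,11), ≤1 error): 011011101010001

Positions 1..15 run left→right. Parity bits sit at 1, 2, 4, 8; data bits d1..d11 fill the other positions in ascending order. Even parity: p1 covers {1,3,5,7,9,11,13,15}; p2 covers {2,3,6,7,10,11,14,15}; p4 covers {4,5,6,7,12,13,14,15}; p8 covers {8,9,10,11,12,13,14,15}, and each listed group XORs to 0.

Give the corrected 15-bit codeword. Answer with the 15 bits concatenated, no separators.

011011111010001

s1 (pos 1,3,5,7,9,11,13,15): 0⊕1⊕1⊕1⊕1⊕1⊕0⊕1 = 0
s2 (pos 2,3,6,7,10,11,14,15): 1⊕1⊕1⊕1⊕0⊕1⊕0⊕1 = 0
s4 (pos 4,5,6,7,12,13,14,15): 0⊕1⊕1⊕1⊕0⊕0⊕0⊕1 = 0
s8 (pos 8,9,10,11,12,13,14,15): 0⊕1⊕0⊕1⊕0⊕0⊕0⊕1 = 1
Syndrome s8…s1 = 1000 → error at position 8.
Flip position 8: 011011101010001 → 011011111010001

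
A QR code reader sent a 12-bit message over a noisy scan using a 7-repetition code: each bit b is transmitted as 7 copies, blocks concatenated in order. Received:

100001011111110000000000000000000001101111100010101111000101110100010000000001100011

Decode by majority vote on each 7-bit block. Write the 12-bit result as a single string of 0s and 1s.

Block 1 (1000010): 2 ones → 0
Block 2 (1111111): 7 ones → 1
Block 3 (0000000): 0 ones → 0
Block 4 (0000000): 0 ones → 0
Block 5 (0000000): 0 ones → 0
Block 6 (1101111): 6 ones → 1
Block 7 (1000101): 3 ones → 0
Block 8 (0111100): 4 ones → 1
Block 9 (0101110): 4 ones → 1
Block 10 (1000100): 2 ones → 0
Block 11 (0000000): 0 ones → 0
Block 12 (1100011): 4 ones → 1

010001011001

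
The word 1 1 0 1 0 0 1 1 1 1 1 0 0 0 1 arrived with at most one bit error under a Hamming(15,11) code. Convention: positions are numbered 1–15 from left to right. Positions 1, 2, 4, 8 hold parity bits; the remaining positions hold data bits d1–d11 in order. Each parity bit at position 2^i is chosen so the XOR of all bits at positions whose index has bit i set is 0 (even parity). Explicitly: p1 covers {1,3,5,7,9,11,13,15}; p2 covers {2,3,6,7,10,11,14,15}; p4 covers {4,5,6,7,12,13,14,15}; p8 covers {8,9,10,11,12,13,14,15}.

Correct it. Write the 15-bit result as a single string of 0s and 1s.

s1 (pos 1,3,5,7,9,11,13,15): 1⊕0⊕0⊕1⊕1⊕1⊕0⊕1 = 1
s2 (pos 2,3,6,7,10,11,14,15): 1⊕0⊕0⊕1⊕1⊕1⊕0⊕1 = 1
s4 (pos 4,5,6,7,12,13,14,15): 1⊕0⊕0⊕1⊕0⊕0⊕0⊕1 = 1
s8 (pos 8,9,10,11,12,13,14,15): 1⊕1⊕1⊕1⊕0⊕0⊕0⊕1 = 1
Syndrome s8…s1 = 1111 → error at position 15.
Flip position 15: 110100111110001 → 110100111110000

110100111110000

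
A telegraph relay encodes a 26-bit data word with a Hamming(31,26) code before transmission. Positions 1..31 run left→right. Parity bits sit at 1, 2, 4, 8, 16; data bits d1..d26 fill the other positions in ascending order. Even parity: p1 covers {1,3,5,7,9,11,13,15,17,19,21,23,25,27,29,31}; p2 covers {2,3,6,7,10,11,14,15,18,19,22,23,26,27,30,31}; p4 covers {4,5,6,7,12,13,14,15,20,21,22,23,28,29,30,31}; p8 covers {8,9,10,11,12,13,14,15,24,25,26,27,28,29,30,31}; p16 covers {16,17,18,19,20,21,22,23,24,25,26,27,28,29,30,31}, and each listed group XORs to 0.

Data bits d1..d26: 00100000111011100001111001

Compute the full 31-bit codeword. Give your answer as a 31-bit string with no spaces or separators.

Place data at non-parity positions: p1 p2 0 p4 0 1 0 p8 0 0 0 0 1 1 1 p16 0 1 1 1 0 0 0 0 1 1 1 1 0 0 1
p1 (pos 1,3,5,7,9,11,13,15,17,19,21,23,25,27,29,31): XOR of data positions = 0⊕0⊕0⊕0⊕0⊕1⊕1⊕0⊕1⊕0⊕0⊕1⊕1⊕0⊕1 = 0
p2 (pos 2,3,6,7,10,11,14,15,18,19,22,23,26,27,30,31): XOR of data positions = 0⊕1⊕0⊕0⊕0⊕1⊕1⊕1⊕1⊕0⊕0⊕1⊕1⊕0⊕1 = 0
p4 (pos 4,5,6,7,12,13,14,15,20,21,22,23,28,29,30,31): XOR of data positions = 0⊕1⊕0⊕0⊕1⊕1⊕1⊕1⊕0⊕0⊕0⊕1⊕0⊕0⊕1 = 1
p8 (pos 8,9,10,11,12,13,14,15,24,25,26,27,28,29,30,31): XOR of data positions = 0⊕0⊕0⊕0⊕1⊕1⊕1⊕0⊕1⊕1⊕1⊕1⊕0⊕0⊕1 = 0
p16 (pos 16,17,18,19,20,21,22,23,24,25,26,27,28,29,30,31): XOR of data positions = 0⊕1⊕1⊕1⊕0⊕0⊕0⊕0⊕1⊕1⊕1⊕1⊕0⊕0⊕1 = 0
Codeword: 0001010000001110011100001111001

0001010000001110011100001111001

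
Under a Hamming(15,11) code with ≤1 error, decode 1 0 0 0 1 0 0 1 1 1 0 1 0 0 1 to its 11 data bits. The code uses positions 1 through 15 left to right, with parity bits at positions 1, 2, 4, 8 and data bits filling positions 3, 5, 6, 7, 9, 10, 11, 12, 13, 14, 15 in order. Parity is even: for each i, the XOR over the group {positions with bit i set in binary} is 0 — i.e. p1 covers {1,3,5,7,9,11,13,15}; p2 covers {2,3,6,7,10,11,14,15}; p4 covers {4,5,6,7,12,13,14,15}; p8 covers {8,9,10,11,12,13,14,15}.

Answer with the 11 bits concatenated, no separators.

01001100001

s1 (pos 1,3,5,7,9,11,13,15): 1⊕0⊕1⊕0⊕1⊕0⊕0⊕1 = 0
s2 (pos 2,3,6,7,10,11,14,15): 0⊕0⊕0⊕0⊕1⊕0⊕0⊕1 = 0
s4 (pos 4,5,6,7,12,13,14,15): 0⊕1⊕0⊕0⊕1⊕0⊕0⊕1 = 1
s8 (pos 8,9,10,11,12,13,14,15): 1⊕1⊕1⊕0⊕1⊕0⊕0⊕1 = 1
Syndrome s8…s1 = 1100 → error at position 12.
Flip position 12: 100010011101001 → 100010011100001
Read data bits from positions 3,5,6,7,9,10,11,12,13,14,15: 01001100001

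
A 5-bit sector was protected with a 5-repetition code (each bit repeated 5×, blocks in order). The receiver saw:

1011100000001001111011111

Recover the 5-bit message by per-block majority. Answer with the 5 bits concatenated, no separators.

Block 1 (10111): 4 ones → 1
Block 2 (00000): 0 ones → 0
Block 3 (00100): 1 one → 0
Block 4 (11110): 4 ones → 1
Block 5 (11111): 5 ones → 1

10011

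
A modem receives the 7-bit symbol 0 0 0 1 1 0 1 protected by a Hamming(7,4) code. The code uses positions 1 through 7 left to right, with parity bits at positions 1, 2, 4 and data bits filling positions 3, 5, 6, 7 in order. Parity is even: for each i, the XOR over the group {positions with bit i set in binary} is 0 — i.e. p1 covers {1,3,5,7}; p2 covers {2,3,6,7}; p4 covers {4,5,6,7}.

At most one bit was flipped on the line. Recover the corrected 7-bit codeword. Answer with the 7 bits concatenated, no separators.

s1 (pos 1,3,5,7): 0⊕0⊕1⊕1 = 0
s2 (pos 2,3,6,7): 0⊕0⊕0⊕1 = 1
s4 (pos 4,5,6,7): 1⊕1⊕0⊕1 = 1
Syndrome s4…s1 = 110 → error at position 6.
Flip position 6: 0001101 → 0001111

0001111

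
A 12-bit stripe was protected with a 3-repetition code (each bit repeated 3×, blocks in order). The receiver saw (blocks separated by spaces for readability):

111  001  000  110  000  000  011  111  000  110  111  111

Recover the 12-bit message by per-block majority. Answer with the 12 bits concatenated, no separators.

Block 1 (111): 3 ones → 1
Block 2 (001): 1 one → 0
Block 3 (000): 0 ones → 0
Block 4 (110): 2 ones → 1
Block 5 (000): 0 ones → 0
Block 6 (000): 0 ones → 0
Block 7 (011): 2 ones → 1
Block 8 (111): 3 ones → 1
Block 9 (000): 0 ones → 0
Block 10 (110): 2 ones → 1
Block 11 (111): 3 ones → 1
Block 12 (111): 3 ones → 1

100100110111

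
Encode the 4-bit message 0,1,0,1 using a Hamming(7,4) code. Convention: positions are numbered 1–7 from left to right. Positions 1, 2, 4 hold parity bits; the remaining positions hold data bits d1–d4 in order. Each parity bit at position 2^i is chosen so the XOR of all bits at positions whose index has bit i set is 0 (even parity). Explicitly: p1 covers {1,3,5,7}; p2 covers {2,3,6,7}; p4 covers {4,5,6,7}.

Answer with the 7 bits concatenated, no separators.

Place data at non-parity positions: p1 p2 0 p4 1 0 1
p1 (pos 1,3,5,7): XOR of data positions = 0⊕1⊕1 = 0
p2 (pos 2,3,6,7): XOR of data positions = 0⊕0⊕1 = 1
p4 (pos 4,5,6,7): XOR of data positions = 1⊕0⊕1 = 0
Codeword: 0100101

0100101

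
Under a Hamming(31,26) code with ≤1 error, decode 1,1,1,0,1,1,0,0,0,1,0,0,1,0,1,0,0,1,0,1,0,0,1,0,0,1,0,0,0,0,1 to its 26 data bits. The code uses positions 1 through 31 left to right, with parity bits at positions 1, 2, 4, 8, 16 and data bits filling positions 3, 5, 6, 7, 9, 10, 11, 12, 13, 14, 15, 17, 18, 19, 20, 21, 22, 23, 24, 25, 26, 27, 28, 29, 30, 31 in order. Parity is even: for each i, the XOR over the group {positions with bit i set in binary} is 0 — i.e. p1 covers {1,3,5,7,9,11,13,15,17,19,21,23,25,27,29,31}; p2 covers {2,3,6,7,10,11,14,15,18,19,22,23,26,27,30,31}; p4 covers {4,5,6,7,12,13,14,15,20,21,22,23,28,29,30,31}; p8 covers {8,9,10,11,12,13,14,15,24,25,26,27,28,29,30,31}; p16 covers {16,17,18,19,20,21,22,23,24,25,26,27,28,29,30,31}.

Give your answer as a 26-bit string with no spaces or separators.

11100100101010100100100000

s1 (pos 1,3,5,7,9,11,13,15,17,19,21,23,25,27,29,31): 1⊕1⊕1⊕0⊕0⊕0⊕1⊕1⊕0⊕0⊕0⊕1⊕0⊕0⊕0⊕1 = 1
s2 (pos 2,3,6,7,10,11,14,15,18,19,22,23,26,27,30,31): 1⊕1⊕1⊕0⊕1⊕0⊕0⊕1⊕1⊕0⊕0⊕1⊕1⊕0⊕0⊕1 = 1
s4 (pos 4,5,6,7,12,13,14,15,20,21,22,23,28,29,30,31): 0⊕1⊕1⊕0⊕0⊕1⊕0⊕1⊕1⊕0⊕0⊕1⊕0⊕0⊕0⊕1 = 1
s8 (pos 8,9,10,11,12,13,14,15,24,25,26,27,28,29,30,31): 0⊕0⊕1⊕0⊕0⊕1⊕0⊕1⊕0⊕0⊕1⊕0⊕0⊕0⊕0⊕1 = 1
s16 (pos 16,17,18,19,20,21,22,23,24,25,26,27,28,29,30,31): 0⊕0⊕1⊕0⊕1⊕0⊕0⊕1⊕0⊕0⊕1⊕0⊕0⊕0⊕0⊕1 = 1
Syndrome s16…s1 = 11111 → error at position 31.
Flip position 31: 1110110001001010010100100100001 → 1110110001001010010100100100000
Read data bits from positions 3,5,6,7,9,10,11,12,13,14,15,17,18,19,20,21,22,23,24,25,26,27,28,29,30,31: 11100100101010100100100000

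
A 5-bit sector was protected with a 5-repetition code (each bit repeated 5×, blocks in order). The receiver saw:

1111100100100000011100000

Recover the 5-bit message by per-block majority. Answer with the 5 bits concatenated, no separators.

10010

Block 1 (11111): 5 ones → 1
Block 2 (00100): 1 one → 0
Block 3 (10000): 1 one → 0
Block 4 (00111): 3 ones → 1
Block 5 (00000): 0 ones → 0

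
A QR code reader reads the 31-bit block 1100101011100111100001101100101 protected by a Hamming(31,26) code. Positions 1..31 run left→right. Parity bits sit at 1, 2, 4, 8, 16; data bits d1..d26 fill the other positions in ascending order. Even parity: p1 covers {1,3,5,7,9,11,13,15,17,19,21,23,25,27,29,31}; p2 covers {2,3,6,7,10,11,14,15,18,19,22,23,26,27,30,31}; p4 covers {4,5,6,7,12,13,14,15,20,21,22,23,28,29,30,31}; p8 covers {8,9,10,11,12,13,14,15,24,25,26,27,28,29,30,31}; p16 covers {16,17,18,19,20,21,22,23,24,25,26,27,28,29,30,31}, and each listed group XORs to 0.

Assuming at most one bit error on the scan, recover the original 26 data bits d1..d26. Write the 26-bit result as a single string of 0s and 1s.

s1 (pos 1,3,5,7,9,11,13,15,17,19,21,23,25,27,29,31): 1⊕0⊕1⊕1⊕1⊕1⊕0⊕1⊕1⊕0⊕0⊕1⊕1⊕0⊕1⊕1 = 1
s2 (pos 2,3,6,7,10,11,14,15,18,19,22,23,26,27,30,31): 1⊕0⊕0⊕1⊕1⊕1⊕1⊕1⊕0⊕0⊕1⊕1⊕1⊕0⊕0⊕1 = 0
s4 (pos 4,5,6,7,12,13,14,15,20,21,22,23,28,29,30,31): 0⊕1⊕0⊕1⊕0⊕0⊕1⊕1⊕0⊕0⊕1⊕1⊕0⊕1⊕0⊕1 = 0
s8 (pos 8,9,10,11,12,13,14,15,24,25,26,27,28,29,30,31): 0⊕1⊕1⊕1⊕0⊕0⊕1⊕1⊕0⊕1⊕1⊕0⊕0⊕1⊕0⊕1 = 1
s16 (pos 16,17,18,19,20,21,22,23,24,25,26,27,28,29,30,31): 1⊕1⊕0⊕0⊕0⊕0⊕1⊕1⊕0⊕1⊕1⊕0⊕0⊕1⊕0⊕1 = 0
Syndrome s16…s1 = 01001 → error at position 9.
Flip position 9: 1100101011100111100001101100101 → 1100101001100111100001101100101
Read data bits from positions 3,5,6,7,9,10,11,12,13,14,15,17,18,19,20,21,22,23,24,25,26,27,28,29,30,31: 01010110011100001101100101

01010110011100001101100101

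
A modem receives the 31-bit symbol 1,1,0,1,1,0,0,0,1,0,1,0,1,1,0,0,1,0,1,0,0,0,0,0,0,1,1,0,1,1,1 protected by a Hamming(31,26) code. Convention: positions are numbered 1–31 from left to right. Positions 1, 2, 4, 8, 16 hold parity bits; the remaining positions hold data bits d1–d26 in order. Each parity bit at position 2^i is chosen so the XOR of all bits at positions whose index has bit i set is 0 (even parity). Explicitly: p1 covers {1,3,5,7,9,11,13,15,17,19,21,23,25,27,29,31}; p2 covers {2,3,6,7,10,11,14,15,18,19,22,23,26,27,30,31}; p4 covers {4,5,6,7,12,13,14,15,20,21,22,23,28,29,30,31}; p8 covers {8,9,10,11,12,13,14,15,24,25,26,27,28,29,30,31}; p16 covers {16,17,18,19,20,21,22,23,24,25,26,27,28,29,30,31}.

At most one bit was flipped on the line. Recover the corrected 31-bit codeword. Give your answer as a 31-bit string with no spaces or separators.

s1 (pos 1,3,5,7,9,11,13,15,17,19,21,23,25,27,29,31): 1⊕0⊕1⊕0⊕1⊕1⊕1⊕0⊕1⊕1⊕0⊕0⊕0⊕1⊕1⊕1 = 0
s2 (pos 2,3,6,7,10,11,14,15,18,19,22,23,26,27,30,31): 1⊕0⊕0⊕0⊕0⊕1⊕1⊕0⊕0⊕1⊕0⊕0⊕1⊕1⊕1⊕1 = 0
s4 (pos 4,5,6,7,12,13,14,15,20,21,22,23,28,29,30,31): 1⊕1⊕0⊕0⊕0⊕1⊕1⊕0⊕0⊕0⊕0⊕0⊕0⊕1⊕1⊕1 = 1
s8 (pos 8,9,10,11,12,13,14,15,24,25,26,27,28,29,30,31): 0⊕1⊕0⊕1⊕0⊕1⊕1⊕0⊕0⊕0⊕1⊕1⊕0⊕1⊕1⊕1 = 1
s16 (pos 16,17,18,19,20,21,22,23,24,25,26,27,28,29,30,31): 0⊕1⊕0⊕1⊕0⊕0⊕0⊕0⊕0⊕0⊕1⊕1⊕0⊕1⊕1⊕1 = 1
Syndrome s16…s1 = 11100 → error at position 28.
Flip position 28: 1101100010101100101000000110111 → 1101100010101100101000000111111

1101100010101100101000000111111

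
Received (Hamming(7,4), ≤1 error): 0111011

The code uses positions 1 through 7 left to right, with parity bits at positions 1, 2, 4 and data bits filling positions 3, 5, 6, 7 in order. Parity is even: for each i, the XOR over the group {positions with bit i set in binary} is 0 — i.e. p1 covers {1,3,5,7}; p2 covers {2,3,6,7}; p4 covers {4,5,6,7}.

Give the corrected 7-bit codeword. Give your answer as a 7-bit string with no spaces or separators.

s1 (pos 1,3,5,7): 0⊕1⊕0⊕1 = 0
s2 (pos 2,3,6,7): 1⊕1⊕1⊕1 = 0
s4 (pos 4,5,6,7): 1⊕0⊕1⊕1 = 1
Syndrome s4…s1 = 100 → error at position 4.
Flip position 4: 0111011 → 0110011

0110011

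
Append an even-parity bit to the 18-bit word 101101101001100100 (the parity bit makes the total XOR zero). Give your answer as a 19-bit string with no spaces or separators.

1011011010011001001

XOR of the 18 data bits: 1⊕0⊕1⊕1⊕0⊕1⊕1⊕0⊕1⊕0⊕0⊕1⊕1⊕0⊕0⊕1⊕0⊕0 = 1
Parity bit = 1 (so all 19 bits XOR to 0).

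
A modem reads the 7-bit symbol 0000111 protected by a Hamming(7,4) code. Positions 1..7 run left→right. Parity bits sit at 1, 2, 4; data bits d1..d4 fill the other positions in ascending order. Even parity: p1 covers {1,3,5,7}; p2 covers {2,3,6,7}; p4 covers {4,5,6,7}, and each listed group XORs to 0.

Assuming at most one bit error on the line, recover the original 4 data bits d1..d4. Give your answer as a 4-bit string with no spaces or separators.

s1 (pos 1,3,5,7): 0⊕0⊕1⊕1 = 0
s2 (pos 2,3,6,7): 0⊕0⊕1⊕1 = 0
s4 (pos 4,5,6,7): 0⊕1⊕1⊕1 = 1
Syndrome s4…s1 = 100 → error at position 4.
Flip position 4: 0000111 → 0001111
Read data bits from positions 3,5,6,7: 0111

0111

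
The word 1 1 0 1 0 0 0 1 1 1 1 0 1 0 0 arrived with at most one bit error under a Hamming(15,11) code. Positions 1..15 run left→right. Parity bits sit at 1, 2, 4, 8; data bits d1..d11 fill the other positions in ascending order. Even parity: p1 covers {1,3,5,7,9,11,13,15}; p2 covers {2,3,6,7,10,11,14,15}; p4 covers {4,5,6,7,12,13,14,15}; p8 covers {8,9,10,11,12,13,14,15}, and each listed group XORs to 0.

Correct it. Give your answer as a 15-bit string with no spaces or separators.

s1 (pos 1,3,5,7,9,11,13,15): 1⊕0⊕0⊕0⊕1⊕1⊕1⊕0 = 0
s2 (pos 2,3,6,7,10,11,14,15): 1⊕0⊕0⊕0⊕1⊕1⊕0⊕0 = 1
s4 (pos 4,5,6,7,12,13,14,15): 1⊕0⊕0⊕0⊕0⊕1⊕0⊕0 = 0
s8 (pos 8,9,10,11,12,13,14,15): 1⊕1⊕1⊕1⊕0⊕1⊕0⊕0 = 1
Syndrome s8…s1 = 1010 → error at position 10.
Flip position 10: 110100011110100 → 110100011010100

110100011010100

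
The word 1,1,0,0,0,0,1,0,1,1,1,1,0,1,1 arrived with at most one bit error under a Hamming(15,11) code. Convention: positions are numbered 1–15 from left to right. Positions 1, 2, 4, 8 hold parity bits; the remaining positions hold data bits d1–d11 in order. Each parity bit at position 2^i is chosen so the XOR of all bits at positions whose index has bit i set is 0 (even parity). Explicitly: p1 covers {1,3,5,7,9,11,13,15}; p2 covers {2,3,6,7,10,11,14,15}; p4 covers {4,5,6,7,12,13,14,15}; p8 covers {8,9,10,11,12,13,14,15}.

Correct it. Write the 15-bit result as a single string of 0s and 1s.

010000101111011

s1 (pos 1,3,5,7,9,11,13,15): 1⊕0⊕0⊕1⊕1⊕1⊕0⊕1 = 1
s2 (pos 2,3,6,7,10,11,14,15): 1⊕0⊕0⊕1⊕1⊕1⊕1⊕1 = 0
s4 (pos 4,5,6,7,12,13,14,15): 0⊕0⊕0⊕1⊕1⊕0⊕1⊕1 = 0
s8 (pos 8,9,10,11,12,13,14,15): 0⊕1⊕1⊕1⊕1⊕0⊕1⊕1 = 0
Syndrome s8…s1 = 0001 → error at position 1.
Flip position 1: 110000101111011 → 010000101111011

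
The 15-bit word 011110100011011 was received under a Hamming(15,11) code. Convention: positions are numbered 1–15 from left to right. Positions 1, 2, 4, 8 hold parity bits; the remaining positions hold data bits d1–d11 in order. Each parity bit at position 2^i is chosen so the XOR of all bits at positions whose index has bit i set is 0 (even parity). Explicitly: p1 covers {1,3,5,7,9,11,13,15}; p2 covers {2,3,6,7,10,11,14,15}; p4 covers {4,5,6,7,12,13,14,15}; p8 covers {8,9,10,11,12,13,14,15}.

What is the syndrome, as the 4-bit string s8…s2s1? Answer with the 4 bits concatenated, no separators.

0001

s1 (pos 1,3,5,7,9,11,13,15): 0⊕1⊕1⊕1⊕0⊕1⊕0⊕1 = 1
s2 (pos 2,3,6,7,10,11,14,15): 1⊕1⊕0⊕1⊕0⊕1⊕1⊕1 = 0
s4 (pos 4,5,6,7,12,13,14,15): 1⊕1⊕0⊕1⊕1⊕0⊕1⊕1 = 0
s8 (pos 8,9,10,11,12,13,14,15): 0⊕0⊕0⊕1⊕1⊕0⊕1⊕1 = 0
Syndrome s8…s1 = 0001 → error at position 1.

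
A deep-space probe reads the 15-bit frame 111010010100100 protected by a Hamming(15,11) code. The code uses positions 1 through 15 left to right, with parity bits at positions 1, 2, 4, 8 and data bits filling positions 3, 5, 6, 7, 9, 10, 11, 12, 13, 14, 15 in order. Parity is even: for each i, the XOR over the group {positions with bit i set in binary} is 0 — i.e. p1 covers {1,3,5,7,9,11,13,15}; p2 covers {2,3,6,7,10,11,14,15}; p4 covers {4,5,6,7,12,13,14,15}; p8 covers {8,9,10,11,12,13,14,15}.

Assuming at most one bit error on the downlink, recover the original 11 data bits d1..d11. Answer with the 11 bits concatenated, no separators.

s1 (pos 1,3,5,7,9,11,13,15): 1⊕1⊕1⊕0⊕0⊕0⊕1⊕0 = 0
s2 (pos 2,3,6,7,10,11,14,15): 1⊕1⊕0⊕0⊕1⊕0⊕0⊕0 = 1
s4 (pos 4,5,6,7,12,13,14,15): 0⊕1⊕0⊕0⊕0⊕1⊕0⊕0 = 0
s8 (pos 8,9,10,11,12,13,14,15): 1⊕0⊕1⊕0⊕0⊕1⊕0⊕0 = 1
Syndrome s8…s1 = 1010 → error at position 10.
Flip position 10: 111010010100100 → 111010010000100
Read data bits from positions 3,5,6,7,9,10,11,12,13,14,15: 11000000100

11000000100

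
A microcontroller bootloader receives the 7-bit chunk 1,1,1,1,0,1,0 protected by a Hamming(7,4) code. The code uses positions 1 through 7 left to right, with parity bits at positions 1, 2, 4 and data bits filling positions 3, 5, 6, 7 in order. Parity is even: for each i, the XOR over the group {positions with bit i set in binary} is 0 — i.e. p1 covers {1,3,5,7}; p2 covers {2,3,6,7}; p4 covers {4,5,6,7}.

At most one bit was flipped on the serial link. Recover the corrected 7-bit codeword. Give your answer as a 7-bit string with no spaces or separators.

1011010

s1 (pos 1,3,5,7): 1⊕1⊕0⊕0 = 0
s2 (pos 2,3,6,7): 1⊕1⊕1⊕0 = 1
s4 (pos 4,5,6,7): 1⊕0⊕1⊕0 = 0
Syndrome s4…s1 = 010 → error at position 2.
Flip position 2: 1111010 → 1011010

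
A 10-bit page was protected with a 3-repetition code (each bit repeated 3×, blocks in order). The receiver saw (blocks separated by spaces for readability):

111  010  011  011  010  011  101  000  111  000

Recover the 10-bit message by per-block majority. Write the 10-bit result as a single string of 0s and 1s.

1011011010

Block 1 (111): 3 ones → 1
Block 2 (010): 1 one → 0
Block 3 (011): 2 ones → 1
Block 4 (011): 2 ones → 1
Block 5 (010): 1 one → 0
Block 6 (011): 2 ones → 1
Block 7 (101): 2 ones → 1
Block 8 (000): 0 ones → 0
Block 9 (111): 3 ones → 1
Block 10 (000): 0 ones → 0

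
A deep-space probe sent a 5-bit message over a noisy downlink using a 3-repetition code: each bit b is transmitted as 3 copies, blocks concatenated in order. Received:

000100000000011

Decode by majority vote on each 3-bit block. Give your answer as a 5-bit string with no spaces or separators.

00001

Block 1 (000): 0 ones → 0
Block 2 (100): 1 one → 0
Block 3 (000): 0 ones → 0
Block 4 (000): 0 ones → 0
Block 5 (011): 2 ones → 1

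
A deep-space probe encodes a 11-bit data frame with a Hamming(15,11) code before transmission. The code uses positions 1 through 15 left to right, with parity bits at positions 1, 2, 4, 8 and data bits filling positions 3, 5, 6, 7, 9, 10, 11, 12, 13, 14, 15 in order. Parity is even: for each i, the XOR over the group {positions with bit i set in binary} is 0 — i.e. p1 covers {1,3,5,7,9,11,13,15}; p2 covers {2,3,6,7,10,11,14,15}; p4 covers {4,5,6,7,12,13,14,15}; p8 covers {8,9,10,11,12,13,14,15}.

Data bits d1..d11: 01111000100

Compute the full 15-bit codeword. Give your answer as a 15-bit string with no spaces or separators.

Place data at non-parity positions: p1 p2 0 p4 1 1 1 p8 1 0 0 0 1 0 0
p1 (pos 1,3,5,7,9,11,13,15): XOR of data positions = 0⊕1⊕1⊕1⊕0⊕1⊕0 = 0
p2 (pos 2,3,6,7,10,11,14,15): XOR of data positions = 0⊕1⊕1⊕0⊕0⊕0⊕0 = 0
p4 (pos 4,5,6,7,12,13,14,15): XOR of data positions = 1⊕1⊕1⊕0⊕1⊕0⊕0 = 0
p8 (pos 8,9,10,11,12,13,14,15): XOR of data positions = 1⊕0⊕0⊕0⊕1⊕0⊕0 = 0
Codeword: 000011101000100

000011101000100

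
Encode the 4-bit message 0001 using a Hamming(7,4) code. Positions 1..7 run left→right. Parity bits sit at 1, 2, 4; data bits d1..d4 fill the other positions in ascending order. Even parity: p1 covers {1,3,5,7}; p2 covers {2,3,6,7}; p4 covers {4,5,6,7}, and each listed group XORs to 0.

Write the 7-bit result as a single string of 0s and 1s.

1101001

Place data at non-parity positions: p1 p2 0 p4 0 0 1
p1 (pos 1,3,5,7): XOR of data positions = 0⊕0⊕1 = 1
p2 (pos 2,3,6,7): XOR of data positions = 0⊕0⊕1 = 1
p4 (pos 4,5,6,7): XOR of data positions = 0⊕0⊕1 = 1
Codeword: 1101001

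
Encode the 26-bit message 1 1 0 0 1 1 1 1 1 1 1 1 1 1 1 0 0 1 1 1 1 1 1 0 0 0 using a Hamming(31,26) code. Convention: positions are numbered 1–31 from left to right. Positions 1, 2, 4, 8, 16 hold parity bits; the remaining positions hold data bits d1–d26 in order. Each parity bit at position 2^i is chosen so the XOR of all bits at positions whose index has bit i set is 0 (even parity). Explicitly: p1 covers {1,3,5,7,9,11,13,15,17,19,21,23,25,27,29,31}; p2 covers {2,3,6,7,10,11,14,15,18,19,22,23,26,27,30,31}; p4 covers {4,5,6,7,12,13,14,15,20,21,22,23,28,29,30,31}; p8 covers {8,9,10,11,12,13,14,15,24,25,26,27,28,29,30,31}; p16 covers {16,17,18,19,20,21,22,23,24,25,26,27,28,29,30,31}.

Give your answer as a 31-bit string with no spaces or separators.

Place data at non-parity positions: p1 p2 1 p4 1 0 0 p8 1 1 1 1 1 1 1 p16 1 1 1 1 0 0 1 1 1 1 1 1 0 0 0
p1 (pos 1,3,5,7,9,11,13,15,17,19,21,23,25,27,29,31): XOR of data positions = 1⊕1⊕0⊕1⊕1⊕1⊕1⊕1⊕1⊕0⊕1⊕1⊕1⊕0⊕0 = 1
p2 (pos 2,3,6,7,10,11,14,15,18,19,22,23,26,27,30,31): XOR of data positions = 1⊕0⊕0⊕1⊕1⊕1⊕1⊕1⊕1⊕0⊕1⊕1⊕1⊕0⊕0 = 0
p4 (pos 4,5,6,7,12,13,14,15,20,21,22,23,28,29,30,31): XOR of data positions = 1⊕0⊕0⊕1⊕1⊕1⊕1⊕1⊕0⊕0⊕1⊕1⊕0⊕0⊕0 = 0
p8 (pos 8,9,10,11,12,13,14,15,24,25,26,27,28,29,30,31): XOR of data positions = 1⊕1⊕1⊕1⊕1⊕1⊕1⊕1⊕1⊕1⊕1⊕1⊕0⊕0⊕0 = 0
p16 (pos 16,17,18,19,20,21,22,23,24,25,26,27,28,29,30,31): XOR of data positions = 1⊕1⊕1⊕1⊕0⊕0⊕1⊕1⊕1⊕1⊕1⊕1⊕0⊕0⊕0 = 0
Codeword: 1010100011111110111100111111000

1010100011111110111100111111000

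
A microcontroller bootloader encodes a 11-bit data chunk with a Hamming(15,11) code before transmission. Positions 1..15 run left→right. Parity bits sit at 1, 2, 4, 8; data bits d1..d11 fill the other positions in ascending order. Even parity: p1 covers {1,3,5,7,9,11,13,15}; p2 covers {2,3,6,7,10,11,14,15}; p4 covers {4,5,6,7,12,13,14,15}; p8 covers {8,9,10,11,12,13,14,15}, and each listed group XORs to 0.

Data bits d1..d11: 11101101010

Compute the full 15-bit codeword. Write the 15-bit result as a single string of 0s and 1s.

Place data at non-parity positions: p1 p2 1 p4 1 1 0 p8 1 1 0 1 0 1 0
p1 (pos 1,3,5,7,9,11,13,15): XOR of data positions = 1⊕1⊕0⊕1⊕0⊕0⊕0 = 1
p2 (pos 2,3,6,7,10,11,14,15): XOR of data positions = 1⊕1⊕0⊕1⊕0⊕1⊕0 = 0
p4 (pos 4,5,6,7,12,13,14,15): XOR of data positions = 1⊕1⊕0⊕1⊕0⊕1⊕0 = 0
p8 (pos 8,9,10,11,12,13,14,15): XOR of data positions = 1⊕1⊕0⊕1⊕0⊕1⊕0 = 0
Codeword: 101011001101010

101011001101010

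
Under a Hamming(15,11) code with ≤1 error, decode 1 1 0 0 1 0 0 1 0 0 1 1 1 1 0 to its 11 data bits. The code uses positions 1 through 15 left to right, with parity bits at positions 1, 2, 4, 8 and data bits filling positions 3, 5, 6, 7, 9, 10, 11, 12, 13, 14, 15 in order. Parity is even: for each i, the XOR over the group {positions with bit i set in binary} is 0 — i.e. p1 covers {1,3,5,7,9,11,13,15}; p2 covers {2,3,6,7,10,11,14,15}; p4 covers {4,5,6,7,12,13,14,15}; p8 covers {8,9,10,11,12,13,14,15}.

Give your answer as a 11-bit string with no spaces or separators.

01000111110

s1 (pos 1,3,5,7,9,11,13,15): 1⊕0⊕1⊕0⊕0⊕1⊕1⊕0 = 0
s2 (pos 2,3,6,7,10,11,14,15): 1⊕0⊕0⊕0⊕0⊕1⊕1⊕0 = 1
s4 (pos 4,5,6,7,12,13,14,15): 0⊕1⊕0⊕0⊕1⊕1⊕1⊕0 = 0
s8 (pos 8,9,10,11,12,13,14,15): 1⊕0⊕0⊕1⊕1⊕1⊕1⊕0 = 1
Syndrome s8…s1 = 1010 → error at position 10.
Flip position 10: 110010010011110 → 110010010111110
Read data bits from positions 3,5,6,7,9,10,11,12,13,14,15: 01000111110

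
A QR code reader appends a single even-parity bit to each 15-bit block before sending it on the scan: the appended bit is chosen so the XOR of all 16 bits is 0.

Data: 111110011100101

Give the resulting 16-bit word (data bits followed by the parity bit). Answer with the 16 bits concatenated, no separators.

XOR of the 15 data bits: 1⊕1⊕1⊕1⊕1⊕0⊕0⊕1⊕1⊕1⊕0⊕0⊕1⊕0⊕1 = 0
Parity bit = 0 (so all 16 bits XOR to 0).

1111100111001010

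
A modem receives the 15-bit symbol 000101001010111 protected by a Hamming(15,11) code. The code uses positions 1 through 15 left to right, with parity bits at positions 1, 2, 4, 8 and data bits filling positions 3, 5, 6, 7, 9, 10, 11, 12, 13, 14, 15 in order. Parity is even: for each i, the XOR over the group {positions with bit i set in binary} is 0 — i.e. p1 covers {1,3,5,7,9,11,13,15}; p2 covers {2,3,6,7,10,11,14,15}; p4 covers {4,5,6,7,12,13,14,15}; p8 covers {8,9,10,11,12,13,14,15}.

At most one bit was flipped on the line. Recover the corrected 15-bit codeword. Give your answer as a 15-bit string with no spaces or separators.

000101001011111

s1 (pos 1,3,5,7,9,11,13,15): 0⊕0⊕0⊕0⊕1⊕1⊕1⊕1 = 0
s2 (pos 2,3,6,7,10,11,14,15): 0⊕0⊕1⊕0⊕0⊕1⊕1⊕1 = 0
s4 (pos 4,5,6,7,12,13,14,15): 1⊕0⊕1⊕0⊕0⊕1⊕1⊕1 = 1
s8 (pos 8,9,10,11,12,13,14,15): 0⊕1⊕0⊕1⊕0⊕1⊕1⊕1 = 1
Syndrome s8…s1 = 1100 → error at position 12.
Flip position 12: 000101001010111 → 000101001011111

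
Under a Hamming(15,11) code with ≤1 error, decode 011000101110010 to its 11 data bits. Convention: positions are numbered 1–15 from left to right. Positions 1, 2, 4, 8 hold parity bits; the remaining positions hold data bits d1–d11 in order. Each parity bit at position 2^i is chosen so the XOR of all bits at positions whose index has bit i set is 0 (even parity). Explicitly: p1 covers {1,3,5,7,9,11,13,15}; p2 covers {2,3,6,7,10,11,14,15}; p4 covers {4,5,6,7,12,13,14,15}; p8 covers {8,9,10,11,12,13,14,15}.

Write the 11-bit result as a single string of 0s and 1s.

s1 (pos 1,3,5,7,9,11,13,15): 0⊕1⊕0⊕1⊕1⊕1⊕0⊕0 = 0
s2 (pos 2,3,6,7,10,11,14,15): 1⊕1⊕0⊕1⊕1⊕1⊕1⊕0 = 0
s4 (pos 4,5,6,7,12,13,14,15): 0⊕0⊕0⊕1⊕0⊕0⊕1⊕0 = 0
s8 (pos 8,9,10,11,12,13,14,15): 0⊕1⊕1⊕1⊕0⊕0⊕1⊕0 = 0
Syndrome s8…s1 = 0000 → no error.
Read data bits from positions 3,5,6,7,9,10,11,12,13,14,15: 10011110010

10011110010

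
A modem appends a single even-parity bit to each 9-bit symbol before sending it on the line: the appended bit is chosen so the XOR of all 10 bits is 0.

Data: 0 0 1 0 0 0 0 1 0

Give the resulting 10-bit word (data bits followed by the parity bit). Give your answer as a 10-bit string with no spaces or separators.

0010000100

XOR of the 9 data bits: 0⊕0⊕1⊕0⊕0⊕0⊕0⊕1⊕0 = 0
Parity bit = 0 (so all 10 bits XOR to 0).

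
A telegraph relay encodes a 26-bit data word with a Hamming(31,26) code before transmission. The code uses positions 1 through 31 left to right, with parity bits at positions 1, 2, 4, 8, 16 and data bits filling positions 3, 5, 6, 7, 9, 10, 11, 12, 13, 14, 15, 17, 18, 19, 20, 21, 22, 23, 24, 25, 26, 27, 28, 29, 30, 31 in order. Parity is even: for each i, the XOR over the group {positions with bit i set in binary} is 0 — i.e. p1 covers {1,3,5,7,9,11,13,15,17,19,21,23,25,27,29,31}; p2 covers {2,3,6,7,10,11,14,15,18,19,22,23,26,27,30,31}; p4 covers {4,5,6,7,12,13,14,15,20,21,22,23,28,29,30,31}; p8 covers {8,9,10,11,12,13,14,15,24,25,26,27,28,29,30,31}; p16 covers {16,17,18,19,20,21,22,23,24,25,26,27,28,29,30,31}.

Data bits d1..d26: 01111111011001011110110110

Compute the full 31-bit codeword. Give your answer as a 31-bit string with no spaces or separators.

Place data at non-parity positions: p1 p2 0 p4 1 1 1 p8 1 1 1 1 0 1 1 p16 0 0 1 0 1 1 1 1 0 1 1 0 1 1 0
p1 (pos 1,3,5,7,9,11,13,15,17,19,21,23,25,27,29,31): XOR of data positions = 0⊕1⊕1⊕1⊕1⊕0⊕1⊕0⊕1⊕1⊕1⊕0⊕1⊕1⊕0 = 0
p2 (pos 2,3,6,7,10,11,14,15,18,19,22,23,26,27,30,31): XOR of data positions = 0⊕1⊕1⊕1⊕1⊕1⊕1⊕0⊕1⊕1⊕1⊕1⊕1⊕1⊕0 = 0
p4 (pos 4,5,6,7,12,13,14,15,20,21,22,23,28,29,30,31): XOR of data positions = 1⊕1⊕1⊕1⊕0⊕1⊕1⊕0⊕1⊕1⊕1⊕0⊕1⊕1⊕0 = 1
p8 (pos 8,9,10,11,12,13,14,15,24,25,26,27,28,29,30,31): XOR of data positions = 1⊕1⊕1⊕1⊕0⊕1⊕1⊕1⊕0⊕1⊕1⊕0⊕1⊕1⊕0 = 1
p16 (pos 16,17,18,19,20,21,22,23,24,25,26,27,28,29,30,31): XOR of data positions = 0⊕0⊕1⊕0⊕1⊕1⊕1⊕1⊕0⊕1⊕1⊕0⊕1⊕1⊕0 = 1
Codeword: 0001111111110111001011110110110

0001111111110111001011110110110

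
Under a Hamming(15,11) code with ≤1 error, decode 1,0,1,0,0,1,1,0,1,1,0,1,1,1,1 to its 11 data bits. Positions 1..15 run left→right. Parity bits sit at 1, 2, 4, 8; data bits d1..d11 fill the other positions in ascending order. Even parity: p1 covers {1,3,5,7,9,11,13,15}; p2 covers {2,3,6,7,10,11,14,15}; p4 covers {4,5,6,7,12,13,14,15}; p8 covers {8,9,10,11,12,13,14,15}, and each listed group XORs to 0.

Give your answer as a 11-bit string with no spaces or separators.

s1 (pos 1,3,5,7,9,11,13,15): 1⊕1⊕0⊕1⊕1⊕0⊕1⊕1 = 0
s2 (pos 2,3,6,7,10,11,14,15): 0⊕1⊕1⊕1⊕1⊕0⊕1⊕1 = 0
s4 (pos 4,5,6,7,12,13,14,15): 0⊕0⊕1⊕1⊕1⊕1⊕1⊕1 = 0
s8 (pos 8,9,10,11,12,13,14,15): 0⊕1⊕1⊕0⊕1⊕1⊕1⊕1 = 0
Syndrome s8…s1 = 0000 → no error.
Read data bits from positions 3,5,6,7,9,10,11,12,13,14,15: 10111101111

10111101111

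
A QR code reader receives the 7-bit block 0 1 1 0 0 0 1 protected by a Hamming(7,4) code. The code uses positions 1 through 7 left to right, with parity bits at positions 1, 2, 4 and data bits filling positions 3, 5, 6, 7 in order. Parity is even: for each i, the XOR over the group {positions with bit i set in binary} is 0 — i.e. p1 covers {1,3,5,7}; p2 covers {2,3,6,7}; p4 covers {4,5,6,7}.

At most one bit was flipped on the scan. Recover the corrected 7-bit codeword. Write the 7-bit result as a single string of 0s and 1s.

0110011

s1 (pos 1,3,5,7): 0⊕1⊕0⊕1 = 0
s2 (pos 2,3,6,7): 1⊕1⊕0⊕1 = 1
s4 (pos 4,5,6,7): 0⊕0⊕0⊕1 = 1
Syndrome s4…s1 = 110 → error at position 6.
Flip position 6: 0110001 → 0110011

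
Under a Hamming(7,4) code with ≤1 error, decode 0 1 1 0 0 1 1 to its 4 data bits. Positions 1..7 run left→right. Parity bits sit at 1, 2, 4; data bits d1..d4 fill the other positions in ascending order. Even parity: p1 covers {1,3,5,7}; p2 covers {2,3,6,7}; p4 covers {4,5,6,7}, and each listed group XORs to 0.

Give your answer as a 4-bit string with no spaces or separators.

s1 (pos 1,3,5,7): 0⊕1⊕0⊕1 = 0
s2 (pos 2,3,6,7): 1⊕1⊕1⊕1 = 0
s4 (pos 4,5,6,7): 0⊕0⊕1⊕1 = 0
Syndrome s4…s1 = 000 → no error.
Read data bits from positions 3,5,6,7: 1011

1011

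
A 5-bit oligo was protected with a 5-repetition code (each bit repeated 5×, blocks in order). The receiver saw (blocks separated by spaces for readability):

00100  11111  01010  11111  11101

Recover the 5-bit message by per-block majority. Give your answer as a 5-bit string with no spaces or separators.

Block 1 (00100): 1 one → 0
Block 2 (11111): 5 ones → 1
Block 3 (01010): 2 ones → 0
Block 4 (11111): 5 ones → 1
Block 5 (11101): 4 ones → 1

01011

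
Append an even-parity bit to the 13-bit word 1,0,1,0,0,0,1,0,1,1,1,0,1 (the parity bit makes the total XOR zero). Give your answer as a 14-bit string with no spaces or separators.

10100010111011

XOR of the 13 data bits: 1⊕0⊕1⊕0⊕0⊕0⊕1⊕0⊕1⊕1⊕1⊕0⊕1 = 1
Parity bit = 1 (so all 14 bits XOR to 0).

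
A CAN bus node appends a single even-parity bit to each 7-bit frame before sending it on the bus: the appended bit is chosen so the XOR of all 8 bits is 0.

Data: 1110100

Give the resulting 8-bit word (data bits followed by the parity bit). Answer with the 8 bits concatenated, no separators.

11101000

XOR of the 7 data bits: 1⊕1⊕1⊕0⊕1⊕0⊕0 = 0
Parity bit = 0 (so all 8 bits XOR to 0).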